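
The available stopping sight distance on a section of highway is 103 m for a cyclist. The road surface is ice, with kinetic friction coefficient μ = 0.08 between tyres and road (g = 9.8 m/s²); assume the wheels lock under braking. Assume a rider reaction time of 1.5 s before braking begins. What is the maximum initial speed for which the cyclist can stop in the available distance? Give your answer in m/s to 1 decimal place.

Maximum speed ≈ 11.6 m/s

a = μg = 0.08 × 9.8 = 0.784 m/s².
Stopping distance: v·t_r + v²/(2a) = 103 with t_r = 1.5 s and a = 0.784 m/s².
So v² + 2.352 v − 161.50 = 0.
Positive root: v = −a·t_r + √((a·t_r)² + 2a·d) = −1.176 + √(1.383 + 161.50) = 11.5866 m/s.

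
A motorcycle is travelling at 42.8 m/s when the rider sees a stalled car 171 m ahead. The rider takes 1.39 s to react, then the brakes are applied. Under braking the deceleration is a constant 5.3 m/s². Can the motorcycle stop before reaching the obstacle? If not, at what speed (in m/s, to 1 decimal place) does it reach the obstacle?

Reaction distance = 42.8000 × 1.39 = 59.492 m.
Braking distance needed to stop: v²/(2a) = 1831.840 / 10.600 = 172.815 m, so total needed = 59.492 + 172.815 = 232.307 m > 171 m — it cannot stop.
Distance remaining when braking begins: 171 − 59.492 = 111.508 m.
v² = v₀² − 2a·d = 1831.840 − 2 × 5.300 × 111.508 = 649.855 m²/s².
v = √649.855 = 25.492 m/s.

No — it strikes the obstacle at 25.5 m/s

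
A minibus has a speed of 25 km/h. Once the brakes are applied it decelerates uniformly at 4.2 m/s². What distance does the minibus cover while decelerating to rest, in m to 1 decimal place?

25 km/h ÷ 3.6 = 6.9444 m/s.
Braking distance = v²/(2a) = 6.9444² / (2 × 4.200) = 48.225 / 8.400 = 5.741 m.

Braking distance ≈ 5.7 m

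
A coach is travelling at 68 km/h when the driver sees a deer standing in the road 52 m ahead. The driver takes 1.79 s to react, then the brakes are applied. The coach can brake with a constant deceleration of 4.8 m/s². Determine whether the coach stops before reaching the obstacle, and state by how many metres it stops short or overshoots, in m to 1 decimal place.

No — it overshoots by 19.0 m

68 km/h ÷ 3.6 = 18.8889 m/s.
Reaction distance = 18.8889 × 1.79 = 33.811 m.
Braking distance = v²/(2a) = 356.791 / 9.600 = 37.166 m.
Total stopping distance = 33.811 + 37.166 = 70.977 m, vs 52 m available — it cannot stop in time and overshoots by 70.977 − 52 = 18.977 m.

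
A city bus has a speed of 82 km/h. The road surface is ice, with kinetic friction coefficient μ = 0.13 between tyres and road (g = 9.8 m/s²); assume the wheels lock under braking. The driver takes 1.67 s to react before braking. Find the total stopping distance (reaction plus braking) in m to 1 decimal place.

Total stopping distance ≈ 241.7 m

82 km/h ÷ 3.6 = 22.7778 m/s.
a = μg = 0.13 × 9.8 = 1.274 m/s².
Reaction distance = v·t_r = 22.7778 × 1.67 = 38.039 m.
Braking distance = v²/(2a) = 22.7778² / (2 × 1.274) = 518.828 / 2.548 = 203.622 m.
Total = 38.039 + 203.622 = 241.661 m.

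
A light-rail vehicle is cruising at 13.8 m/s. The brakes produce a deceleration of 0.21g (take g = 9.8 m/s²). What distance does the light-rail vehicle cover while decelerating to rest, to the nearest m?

Braking distance ≈ 46 m

a = 0.21 × 9.8 = 2.058 m/s².
Braking distance = v²/(2a) = 13.8000² / (2 × 2.058) = 190.440 / 4.116 = 46.268 m.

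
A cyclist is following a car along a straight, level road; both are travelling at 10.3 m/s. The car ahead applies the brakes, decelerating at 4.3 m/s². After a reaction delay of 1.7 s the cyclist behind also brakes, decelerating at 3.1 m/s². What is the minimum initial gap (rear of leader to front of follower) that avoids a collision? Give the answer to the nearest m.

Leader travels v²/(2a_L) = 106.090 / 8.600 = 12.336 m before stopping.
Follower covers v·t_r = 10.3000 × 1.7 = 17.510 m while reacting, then v²/(2a_F) = 106.090 / 6.200 = 17.111 m while braking, for a total of 17.510 + 17.111 = 34.621 m.
Since a_F ≤ a_L and the follower starts braking later, the follower is never slower than the leader, so the closest approach is when both have stopped.
Minimum gap = 34.621 − 12.336 = 22.285 m.

Minimum gap ≈ 22 m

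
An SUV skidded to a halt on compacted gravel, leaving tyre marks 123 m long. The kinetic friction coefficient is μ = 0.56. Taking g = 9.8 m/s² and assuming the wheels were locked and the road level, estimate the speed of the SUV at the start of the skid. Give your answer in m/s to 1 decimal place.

Deceleration a = μg = 0.56 × 9.8 = 5.488 m/s².
v = √(2a·d) = √(2 × 5.488 × 123) = √1350.048 = 36.7430 m/s.

Initial speed ≈ 36.7 m/s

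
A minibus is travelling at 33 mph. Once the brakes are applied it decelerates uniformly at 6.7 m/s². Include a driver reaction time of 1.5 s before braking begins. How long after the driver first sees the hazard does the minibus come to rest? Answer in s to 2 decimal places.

Total time ≈ 3.70 s

33 mph × 0.44704 = 14.7523 m/s.
Braking time = v/a = 14.7523 / 6.700 = 2.202 s.
Total = 1.5 + 2.202 = 3.702 s.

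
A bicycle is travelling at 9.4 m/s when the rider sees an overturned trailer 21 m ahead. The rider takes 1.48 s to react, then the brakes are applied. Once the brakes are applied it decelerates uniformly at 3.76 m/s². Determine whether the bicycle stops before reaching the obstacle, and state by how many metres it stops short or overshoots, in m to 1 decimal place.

No — it overshoots by 4.7 m

Reaction distance = 9.4000 × 1.48 = 13.912 m.
Braking distance = v²/(2a) = 88.360 / 7.520 = 11.750 m.
Total stopping distance = 13.912 + 11.750 = 25.662 m, vs 21 m available — it cannot stop in time and overshoots by 25.662 − 21 = 4.662 m.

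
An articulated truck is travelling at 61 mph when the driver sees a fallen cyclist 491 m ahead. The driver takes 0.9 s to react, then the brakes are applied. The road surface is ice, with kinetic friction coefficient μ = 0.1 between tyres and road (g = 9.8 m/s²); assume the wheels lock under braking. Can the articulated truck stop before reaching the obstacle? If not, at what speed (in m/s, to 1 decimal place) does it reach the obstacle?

Yes — it stops about 87.1 m short of the obstacle, so it never reaches it

61 mph × 0.44704 = 27.2694 m/s.
a = μg = 0.1 × 9.8 = 0.980 m/s².
Reaction distance = 27.2694 × 0.9 = 24.542 m.
Braking distance = v²/(2a) = 743.620 / 1.960 = 379.398 m.
Total stopping distance = 24.542 + 379.398 = 403.940 m, vs 491 m available — it stops with 491 − 403.940 = 87.060 m to spare.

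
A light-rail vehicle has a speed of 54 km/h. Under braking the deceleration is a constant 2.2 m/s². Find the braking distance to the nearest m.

Braking distance ≈ 51 m

54 km/h ÷ 3.6 = 15.0000 m/s.
Braking distance = v²/(2a) = 15.0000² / (2 × 2.200) = 225.000 / 4.400 = 51.136 m.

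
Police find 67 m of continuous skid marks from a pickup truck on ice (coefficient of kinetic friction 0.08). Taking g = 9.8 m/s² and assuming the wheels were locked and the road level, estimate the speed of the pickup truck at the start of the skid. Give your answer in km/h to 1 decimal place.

Deceleration a = μg = 0.08 × 9.8 = 0.784 m/s².
v = √(2a·d) = √(2 × 0.784 × 67) = √105.056 = 10.2497 m/s.
= 10.2497 × 3.6 = 36.899 km/h.

Initial speed ≈ 36.9 km/h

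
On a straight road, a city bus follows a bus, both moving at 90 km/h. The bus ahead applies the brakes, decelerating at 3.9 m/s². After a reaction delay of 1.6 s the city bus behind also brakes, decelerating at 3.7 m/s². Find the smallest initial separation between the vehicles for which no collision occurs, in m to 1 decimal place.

90 km/h ÷ 3.6 = 25.0000 m/s.
Leader travels v²/(2a_L) = 625.000 / 7.800 = 80.128 m before stopping.
Follower covers v·t_r = 25.0000 × 1.6 = 40.000 m while reacting, then v²/(2a_F) = 625.000 / 7.400 = 84.459 m while braking, for a total of 40.000 + 84.459 = 124.459 m.
Since a_F ≤ a_L and the follower starts braking later, the follower is never slower than the leader, so the closest approach is when both have stopped.
Minimum gap = 124.459 − 80.128 = 44.331 m.

Minimum gap ≈ 44.3 m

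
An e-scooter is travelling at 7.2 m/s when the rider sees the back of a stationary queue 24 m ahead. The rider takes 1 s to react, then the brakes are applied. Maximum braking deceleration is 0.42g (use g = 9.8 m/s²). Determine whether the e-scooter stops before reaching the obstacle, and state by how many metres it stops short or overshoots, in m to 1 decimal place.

a = 0.42 × 9.8 = 4.116 m/s².
Reaction distance = 7.2000 × 1 = 7.200 m.
Braking distance = v²/(2a) = 51.840 / 8.232 = 6.297 m.
Total stopping distance = 7.200 + 6.297 = 13.497 m, vs 24 m available — it stops with 24 − 13.497 = 10.503 m to spare.

Yes — it stops 10.5 m short of the obstacle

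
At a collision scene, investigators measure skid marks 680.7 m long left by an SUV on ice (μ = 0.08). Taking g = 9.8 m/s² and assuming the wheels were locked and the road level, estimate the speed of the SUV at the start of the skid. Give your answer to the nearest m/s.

Initial speed ≈ 33 m/s

Deceleration a = μg = 0.08 × 9.8 = 0.784 m/s².
v = √(2a·d) = √(2 × 0.784 × 680.7) = √1067.338 = 32.6701 m/s.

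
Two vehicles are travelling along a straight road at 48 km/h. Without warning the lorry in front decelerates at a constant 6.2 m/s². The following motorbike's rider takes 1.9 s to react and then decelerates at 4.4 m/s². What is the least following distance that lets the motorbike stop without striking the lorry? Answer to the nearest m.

Minimum gap ≈ 31 m

48 km/h ÷ 3.6 = 13.3333 m/s.
Leader travels v²/(2a_L) = 177.777 / 12.400 = 14.337 m before stopping.
Follower covers v·t_r = 13.3333 × 1.9 = 25.333 m while reacting, then v²/(2a_F) = 177.777 / 8.800 = 20.202 m while braking, for a total of 25.333 + 20.202 = 45.535 m.
Since a_F ≤ a_L and the follower starts braking later, the follower is never slower than the leader, so the closest approach is when both have stopped.
Minimum gap = 45.535 − 14.337 = 31.198 m.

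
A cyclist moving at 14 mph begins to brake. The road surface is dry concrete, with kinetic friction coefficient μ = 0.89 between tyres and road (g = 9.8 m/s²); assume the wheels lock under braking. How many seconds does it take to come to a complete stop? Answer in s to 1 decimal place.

Braking time ≈ 0.7 s

14 mph × 0.44704 = 6.2586 m/s.
a = μg = 0.89 × 9.8 = 8.722 m/s².
Braking time = v/a = 6.2586 / 8.722 = 0.718 s.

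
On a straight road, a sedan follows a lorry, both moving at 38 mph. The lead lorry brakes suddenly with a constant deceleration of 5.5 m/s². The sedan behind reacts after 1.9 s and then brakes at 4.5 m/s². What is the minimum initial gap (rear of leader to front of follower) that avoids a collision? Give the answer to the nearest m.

Minimum gap ≈ 38 m

38 mph × 0.44704 = 16.9875 m/s.
Leader travels v²/(2a_L) = 288.575 / 11.000 = 26.234 m before stopping.
Follower covers v·t_r = 16.9875 × 1.9 = 32.276 m while reacting, then v²/(2a_F) = 288.575 / 9.000 = 32.064 m while braking, for a total of 32.276 + 32.064 = 64.340 m.
Since a_F ≤ a_L and the follower starts braking later, the follower is never slower than the leader, so the closest approach is when both have stopped.
Minimum gap = 64.340 − 26.234 = 38.106 m.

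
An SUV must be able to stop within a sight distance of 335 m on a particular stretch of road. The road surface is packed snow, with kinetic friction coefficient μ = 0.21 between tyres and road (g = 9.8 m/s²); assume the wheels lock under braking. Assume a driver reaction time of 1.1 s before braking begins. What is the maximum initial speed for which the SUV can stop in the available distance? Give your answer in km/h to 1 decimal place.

Maximum speed ≈ 125.8 km/h

a = μg = 0.21 × 9.8 = 2.058 m/s².
Stopping distance: v·t_r + v²/(2a) = 335 with t_r = 1.1 s and a = 2.058 m/s².
So v² + 4.528 v − 1378.86 = 0.
Positive root: v = −a·t_r + √((a·t_r)² + 2a·d) = −2.264 + √(5.126 + 1378.86) = 34.9380 m/s.
34.9380 m/s × 3.6 = 125.777 km/h.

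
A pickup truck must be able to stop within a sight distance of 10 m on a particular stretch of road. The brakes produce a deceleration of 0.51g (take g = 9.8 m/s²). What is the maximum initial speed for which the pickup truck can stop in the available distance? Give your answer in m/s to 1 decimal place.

Maximum speed ≈ 10.0 m/s

a = 0.51 × 9.8 = 4.998 m/s².
v²/(2a) = d ⇒ v = √(2 × 4.998 × 10) = √99.96 = 9.9980 m/s.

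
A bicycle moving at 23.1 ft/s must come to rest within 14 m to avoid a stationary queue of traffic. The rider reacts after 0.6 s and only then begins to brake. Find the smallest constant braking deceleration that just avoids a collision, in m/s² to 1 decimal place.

23.1 ft/s × 0.3048 = 7.0409 m/s.
Distance covered during reaction = 7.0409 × 0.6 = 4.225 m.
Distance available for braking: 14 − 4.225 = 9.775 m.
v² = 2a·d ⇒ a = v²/(2d) = 7.0409² / (2 × 9.775) = 49.574 / 19.550 = 2.5358 m/s².

Required deceleration ≈ 2.5 m/s²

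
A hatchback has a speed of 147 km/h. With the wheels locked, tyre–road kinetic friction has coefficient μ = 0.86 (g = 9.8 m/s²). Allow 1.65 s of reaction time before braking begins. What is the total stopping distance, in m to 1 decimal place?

147 km/h ÷ 3.6 = 40.8333 m/s.
a = μg = 0.86 × 9.8 = 8.428 m/s².
Reaction distance = v·t_r = 40.8333 × 1.65 = 67.375 m.
Braking distance = v²/(2a) = 40.8333² / (2 × 8.428) = 1667.358 / 16.856 = 98.918 m.
Total = 67.375 + 98.918 = 166.293 m.

Total stopping distance ≈ 166.3 m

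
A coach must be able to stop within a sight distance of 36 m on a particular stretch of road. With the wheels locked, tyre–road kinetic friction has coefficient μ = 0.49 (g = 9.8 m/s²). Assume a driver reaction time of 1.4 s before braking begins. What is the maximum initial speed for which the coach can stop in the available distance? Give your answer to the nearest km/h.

Maximum speed ≈ 47 km/h

a = μg = 0.49 × 9.8 = 4.802 m/s².
Stopping distance: v·t_r + v²/(2a) = 36 with t_r = 1.4 s and a = 4.802 m/s².
So v² + 13.446 v − 345.74 = 0.
Positive root: v = −a·t_r + √((a·t_r)² + 2a·d) = −6.723 + √(45.199 + 345.74) = 13.0492 m/s.
13.0492 m/s × 3.6 = 46.977 km/h.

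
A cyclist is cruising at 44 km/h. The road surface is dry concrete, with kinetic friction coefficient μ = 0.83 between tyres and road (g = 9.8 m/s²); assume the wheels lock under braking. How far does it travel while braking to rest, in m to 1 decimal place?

44 km/h ÷ 3.6 = 12.2222 m/s.
a = μg = 0.83 × 9.8 = 8.134 m/s².
Braking distance = v²/(2a) = 12.2222² / (2 × 8.134) = 149.382 / 16.268 = 9.183 m.

Braking distance ≈ 9.2 m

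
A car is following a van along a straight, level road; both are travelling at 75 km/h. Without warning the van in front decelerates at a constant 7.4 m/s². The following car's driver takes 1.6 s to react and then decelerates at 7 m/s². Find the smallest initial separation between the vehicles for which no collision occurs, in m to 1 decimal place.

Minimum gap ≈ 35.0 m

75 km/h ÷ 3.6 = 20.8333 m/s.
Leader travels v²/(2a_L) = 434.026 / 14.800 = 29.326 m before stopping.
Follower covers v·t_r = 20.8333 × 1.6 = 33.333 m while reacting, then v²/(2a_F) = 434.026 / 14.000 = 31.002 m while braking, for a total of 33.333 + 31.002 = 64.335 m.
Since a_F ≤ a_L and the follower starts braking later, the follower is never slower than the leader, so the closest approach is when both have stopped.
Minimum gap = 64.335 − 29.326 = 35.009 m.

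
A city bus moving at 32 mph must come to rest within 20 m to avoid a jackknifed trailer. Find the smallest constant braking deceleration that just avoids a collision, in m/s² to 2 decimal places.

32 mph × 0.44704 = 14.3053 m/s.
v² = 2a·d ⇒ a = v²/(2d) = 14.3053² / (2 × 20.000) = 204.642 / 40.000 = 5.1160 m/s².

Required deceleration ≈ 5.12 m/s²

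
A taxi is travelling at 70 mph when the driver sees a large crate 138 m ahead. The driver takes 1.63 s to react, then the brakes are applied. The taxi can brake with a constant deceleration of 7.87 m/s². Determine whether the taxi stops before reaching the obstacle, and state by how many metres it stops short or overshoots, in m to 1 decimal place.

70 mph × 0.44704 = 31.2928 m/s.
Reaction distance = 31.2928 × 1.63 = 51.007 m.
Braking distance = v²/(2a) = 979.239 / 15.740 = 62.213 m.
Total stopping distance = 51.007 + 62.213 = 113.220 m, vs 138 m available — it stops with 138 − 113.220 = 24.780 m to spare.

Yes — it stops 24.8 m short of the obstacle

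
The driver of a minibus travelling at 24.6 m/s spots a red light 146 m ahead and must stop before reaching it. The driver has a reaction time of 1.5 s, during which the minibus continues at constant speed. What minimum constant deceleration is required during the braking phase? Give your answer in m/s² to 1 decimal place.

Required deceleration ≈ 2.8 m/s²

Distance covered during reaction = 24.6000 × 1.5 = 36.900 m.
Distance available for braking: 146 − 36.900 = 109.100 m.
v² = 2a·d ⇒ a = v²/(2d) = 24.6000² / (2 × 109.100) = 605.160 / 218.200 = 2.7734 m/s².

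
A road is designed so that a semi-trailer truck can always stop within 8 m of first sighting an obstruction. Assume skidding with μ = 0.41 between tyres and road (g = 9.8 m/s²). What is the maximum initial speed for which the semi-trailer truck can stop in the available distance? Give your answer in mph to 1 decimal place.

a = μg = 0.41 × 9.8 = 4.018 m/s².
v²/(2a) = d ⇒ v = √(2 × 4.018 × 8) = √64.29 = 8.0181 m/s.
8.0181 m/s ÷ 0.44704 = 17.936 mph.

Maximum speed ≈ 17.9 mph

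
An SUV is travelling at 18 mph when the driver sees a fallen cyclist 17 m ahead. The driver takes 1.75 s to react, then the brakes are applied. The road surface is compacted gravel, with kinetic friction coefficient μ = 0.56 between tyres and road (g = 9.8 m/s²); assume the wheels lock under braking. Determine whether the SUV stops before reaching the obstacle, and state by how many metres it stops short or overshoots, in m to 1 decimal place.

No — it overshoots by 3.0 m

18 mph × 0.44704 = 8.0467 m/s.
a = μg = 0.56 × 9.8 = 5.488 m/s².
Reaction distance = 8.0467 × 1.75 = 14.082 m.
Braking distance = v²/(2a) = 64.749 / 10.976 = 5.899 m.
Total stopping distance = 14.082 + 5.899 = 19.981 m, vs 17 m available — it cannot stop in time and overshoots by 19.981 − 17 = 2.981 m.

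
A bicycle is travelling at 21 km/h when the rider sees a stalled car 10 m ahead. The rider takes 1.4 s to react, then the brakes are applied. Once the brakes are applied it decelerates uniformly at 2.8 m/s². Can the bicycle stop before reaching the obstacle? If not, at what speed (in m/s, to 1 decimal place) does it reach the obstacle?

No — it strikes the obstacle at 4.9 m/s

21 km/h ÷ 3.6 = 5.8333 m/s.
Reaction distance = 5.8333 × 1.4 = 8.167 m.
Braking distance needed to stop: v²/(2a) = 34.027 / 5.600 = 6.076 m, so total needed = 8.167 + 6.076 = 14.243 m > 10 m — it cannot stop.
Distance remaining when braking begins: 10 − 8.167 = 1.833 m.
v² = v₀² − 2a·d = 34.027 − 2 × 2.800 × 1.833 = 23.762 m²/s².
v = √23.762 = 4.875 m/s.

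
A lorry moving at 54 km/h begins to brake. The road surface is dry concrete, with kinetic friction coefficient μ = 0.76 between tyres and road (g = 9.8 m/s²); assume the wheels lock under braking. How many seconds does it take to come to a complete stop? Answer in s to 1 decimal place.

54 km/h ÷ 3.6 = 15.0000 m/s.
a = μg = 0.76 × 9.8 = 7.448 m/s².
Braking time = v/a = 15.0000 / 7.448 = 2.014 s.

Braking time ≈ 2.0 s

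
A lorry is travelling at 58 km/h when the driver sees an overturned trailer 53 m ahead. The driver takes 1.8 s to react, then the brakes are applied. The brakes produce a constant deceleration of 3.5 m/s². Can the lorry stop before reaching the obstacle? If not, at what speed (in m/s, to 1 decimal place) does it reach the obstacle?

58 km/h ÷ 3.6 = 16.1111 m/s.
Reaction distance = 16.1111 × 1.8 = 29.000 m.
Braking distance needed to stop: v²/(2a) = 259.568 / 7.000 = 37.081 m, so total needed = 29.000 + 37.081 = 66.081 m > 53 m — it cannot stop.
Distance remaining when braking begins: 53 − 29.000 = 24.000 m.
v² = v₀² − 2a·d = 259.568 − 2 × 3.500 × 24.000 = 91.568 m²/s².
v = √91.568 = 9.569 m/s.

No — it strikes the obstacle at 9.6 m/s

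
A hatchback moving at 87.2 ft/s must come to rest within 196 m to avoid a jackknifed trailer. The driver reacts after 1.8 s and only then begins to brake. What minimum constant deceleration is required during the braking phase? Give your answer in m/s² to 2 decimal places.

Required deceleration ≈ 2.38 m/s²

87.2 ft/s × 0.3048 = 26.5786 m/s.
Distance covered during reaction = 26.5786 × 1.8 = 47.841 m.
Distance available for braking: 196 − 47.841 = 148.159 m.
v² = 2a·d ⇒ a = v²/(2d) = 26.5786² / (2 × 148.159) = 706.422 / 296.318 = 2.3840 m/s².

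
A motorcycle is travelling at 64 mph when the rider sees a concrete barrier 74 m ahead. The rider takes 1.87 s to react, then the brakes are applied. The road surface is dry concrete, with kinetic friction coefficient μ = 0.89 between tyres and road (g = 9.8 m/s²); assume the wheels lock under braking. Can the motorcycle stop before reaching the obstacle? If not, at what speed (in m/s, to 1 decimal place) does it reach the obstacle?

64 mph × 0.44704 = 28.6106 m/s.
a = μg = 0.89 × 9.8 = 8.722 m/s².
Reaction distance = 28.6106 × 1.87 = 53.502 m.
Braking distance needed to stop: v²/(2a) = 818.566 / 17.444 = 46.925 m, so total needed = 53.502 + 46.925 = 100.427 m > 74 m — it cannot stop.
Distance remaining when braking begins: 74 − 53.502 = 20.498 m.
v² = v₀² − 2a·d = 818.566 − 2 × 8.722 × 20.498 = 460.999 m²/s².
v = √460.999 = 21.471 m/s.

No — it strikes the obstacle at 21.5 m/s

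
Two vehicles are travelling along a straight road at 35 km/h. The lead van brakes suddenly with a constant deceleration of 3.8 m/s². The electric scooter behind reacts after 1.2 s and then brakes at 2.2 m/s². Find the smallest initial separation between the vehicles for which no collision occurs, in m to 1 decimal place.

35 km/h ÷ 3.6 = 9.7222 m/s.
Leader travels v²/(2a_L) = 94.521 / 7.600 = 12.437 m before stopping.
Follower covers v·t_r = 9.7222 × 1.2 = 11.667 m while reacting, then v²/(2a_F) = 94.521 / 4.400 = 21.482 m while braking, for a total of 11.667 + 21.482 = 33.149 m.
Since a_F ≤ a_L and the follower starts braking later, the follower is never slower than the leader, so the closest approach is when both have stopped.
Minimum gap = 33.149 − 12.437 = 20.712 m.

Minimum gap ≈ 20.7 m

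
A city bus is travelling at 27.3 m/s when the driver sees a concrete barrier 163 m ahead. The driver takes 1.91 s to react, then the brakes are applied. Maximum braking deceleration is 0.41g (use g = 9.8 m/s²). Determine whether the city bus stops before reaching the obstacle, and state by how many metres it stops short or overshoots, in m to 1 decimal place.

Yes — it stops 18.1 m short of the obstacle

a = 0.41 × 9.8 = 4.018 m/s².
Reaction distance = 27.3000 × 1.91 = 52.143 m.
Braking distance = v²/(2a) = 745.290 / 8.036 = 92.744 m.
Total stopping distance = 52.143 + 92.744 = 144.887 m, vs 163 m available — it stops with 163 − 144.887 = 18.113 m to spare.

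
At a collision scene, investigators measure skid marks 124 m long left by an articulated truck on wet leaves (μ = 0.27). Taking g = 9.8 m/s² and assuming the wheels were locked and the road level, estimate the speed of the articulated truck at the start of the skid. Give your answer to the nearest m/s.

Initial speed ≈ 26 m/s

Deceleration a = μg = 0.27 × 9.8 = 2.646 m/s².
v = √(2a·d) = √(2 × 2.646 × 124) = √656.208 = 25.6166 m/s.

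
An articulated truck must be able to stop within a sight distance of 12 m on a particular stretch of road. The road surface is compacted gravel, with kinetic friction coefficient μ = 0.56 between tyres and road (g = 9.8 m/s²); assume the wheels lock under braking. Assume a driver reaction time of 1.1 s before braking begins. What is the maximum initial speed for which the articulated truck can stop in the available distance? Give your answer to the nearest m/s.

a = μg = 0.56 × 9.8 = 5.488 m/s².
Stopping distance: v·t_r + v²/(2a) = 12 with t_r = 1.1 s and a = 5.488 m/s².
So v² + 12.074 v − 131.71 = 0.
Positive root: v = −a·t_r + √((a·t_r)² + 2a·d) = −6.037 + √(36.445 + 131.71) = 6.9305 m/s.

Maximum speed ≈ 7 m/s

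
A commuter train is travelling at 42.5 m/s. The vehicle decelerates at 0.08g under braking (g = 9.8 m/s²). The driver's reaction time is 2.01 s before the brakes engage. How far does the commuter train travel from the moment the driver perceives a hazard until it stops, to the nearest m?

a = 0.08 × 9.8 = 0.784 m/s².
Reaction distance = v·t_r = 42.5000 × 2.01 = 85.425 m.
Braking distance = v²/(2a) = 42.5000² / (2 × 0.784) = 1806.250 / 1.568 = 1151.945 m.
Total = 85.425 + 1151.945 = 1237.370 m.

Total stopping distance ≈ 1237 m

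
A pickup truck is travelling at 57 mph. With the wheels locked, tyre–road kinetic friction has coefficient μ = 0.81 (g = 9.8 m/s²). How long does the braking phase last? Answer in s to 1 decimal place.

Braking time ≈ 3.2 s

57 mph × 0.44704 = 25.4813 m/s.
a = μg = 0.81 × 9.8 = 7.938 m/s².
Braking time = v/a = 25.4813 / 7.938 = 3.210 s.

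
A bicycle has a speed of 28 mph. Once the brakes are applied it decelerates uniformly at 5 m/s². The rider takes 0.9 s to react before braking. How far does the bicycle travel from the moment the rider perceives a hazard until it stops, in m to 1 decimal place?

Total stopping distance ≈ 26.9 m

28 mph × 0.44704 = 12.5171 m/s.
Reaction distance = v·t_r = 12.5171 × 0.9 = 11.265 m.
Braking distance = v²/(2a) = 12.5171² / (2 × 5.000) = 156.678 / 10.000 = 15.668 m.
Total = 11.265 + 15.668 = 26.933 m.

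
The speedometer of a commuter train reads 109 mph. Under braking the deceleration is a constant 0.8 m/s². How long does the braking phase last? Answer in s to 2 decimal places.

109 mph × 0.44704 = 48.7274 m/s.
Braking time = v/a = 48.7274 / 0.800 = 60.909 s.

Braking time ≈ 60.91 s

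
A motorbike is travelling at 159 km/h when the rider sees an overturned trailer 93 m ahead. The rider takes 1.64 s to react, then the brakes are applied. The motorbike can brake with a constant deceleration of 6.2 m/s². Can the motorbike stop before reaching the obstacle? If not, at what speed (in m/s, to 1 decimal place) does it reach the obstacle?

159 km/h ÷ 3.6 = 44.1667 m/s.
Reaction distance = 44.1667 × 1.64 = 72.433 m.
Braking distance needed to stop: v²/(2a) = 1950.697 / 12.400 = 157.314 m, so total needed = 72.433 + 157.314 = 229.747 m > 93 m — it cannot stop.
Distance remaining when braking begins: 93 − 72.433 = 20.567 m.
v² = v₀² − 2a·d = 1950.697 − 2 × 6.200 × 20.567 = 1695.666 m²/s².
v = √1695.666 = 41.178 m/s.

No — it strikes the obstacle at 41.2 m/s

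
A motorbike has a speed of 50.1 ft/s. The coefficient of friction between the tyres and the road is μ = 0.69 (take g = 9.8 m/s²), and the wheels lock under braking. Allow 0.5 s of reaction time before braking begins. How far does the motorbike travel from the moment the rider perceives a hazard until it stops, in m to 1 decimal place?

50.1 ft/s × 0.3048 = 15.2705 m/s.
a = μg = 0.69 × 9.8 = 6.762 m/s².
Reaction distance = v·t_r = 15.2705 × 0.5 = 7.635 m.
Braking distance = v²/(2a) = 15.2705² / (2 × 6.762) = 233.188 / 13.524 = 17.243 m.
Total = 7.635 + 17.243 = 24.878 m.

Total stopping distance ≈ 24.9 m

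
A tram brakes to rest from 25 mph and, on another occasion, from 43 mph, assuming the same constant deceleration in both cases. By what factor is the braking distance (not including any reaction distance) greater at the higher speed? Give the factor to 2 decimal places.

Factor ≈ 2.96

Braking distance d = v²/(2a), so with a fixed, d ∝ v².
Factor = (43/25)² = 1.7200² = 2.9584.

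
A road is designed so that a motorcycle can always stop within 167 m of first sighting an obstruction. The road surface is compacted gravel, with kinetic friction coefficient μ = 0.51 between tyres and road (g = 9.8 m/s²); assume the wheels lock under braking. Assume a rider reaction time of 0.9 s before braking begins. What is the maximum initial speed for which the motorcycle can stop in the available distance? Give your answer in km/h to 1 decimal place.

a = μg = 0.51 × 9.8 = 4.998 m/s².
Stopping distance: v·t_r + v²/(2a) = 167 with t_r = 0.9 s and a = 4.998 m/s².
So v² + 8.996 v − 1669.33 = 0.
Positive root: v = −a·t_r + √((a·t_r)² + 2a·d) = −4.498 + √(20.232 + 1669.33) = 36.6063 m/s.
36.6063 m/s × 3.6 = 131.783 km/h.

Maximum speed ≈ 131.8 km/h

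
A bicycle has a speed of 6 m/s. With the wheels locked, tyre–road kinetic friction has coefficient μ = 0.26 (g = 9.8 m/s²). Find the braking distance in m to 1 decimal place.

a = μg = 0.26 × 9.8 = 2.548 m/s².
Braking distance = v²/(2a) = 6.0000² / (2 × 2.548) = 36.000 / 5.096 = 7.064 m.

Braking distance ≈ 7.1 m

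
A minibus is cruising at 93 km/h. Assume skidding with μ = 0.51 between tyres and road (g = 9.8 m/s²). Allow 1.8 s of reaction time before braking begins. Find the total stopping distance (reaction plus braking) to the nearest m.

Total stopping distance ≈ 113 m

93 km/h ÷ 3.6 = 25.8333 m/s.
a = μg = 0.51 × 9.8 = 4.998 m/s².
Reaction distance = v·t_r = 25.8333 × 1.8 = 46.500 m.
Braking distance = v²/(2a) = 25.8333² / (2 × 4.998) = 667.359 / 9.996 = 66.763 m.
Total = 46.500 + 66.763 = 113.263 m.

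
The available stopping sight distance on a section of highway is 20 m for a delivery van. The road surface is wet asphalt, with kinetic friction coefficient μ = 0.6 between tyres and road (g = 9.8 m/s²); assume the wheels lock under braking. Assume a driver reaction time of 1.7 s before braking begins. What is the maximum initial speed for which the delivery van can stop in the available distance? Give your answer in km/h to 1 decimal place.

a = μg = 0.6 × 9.8 = 5.880 m/s².
Stopping distance: v·t_r + v²/(2a) = 20 with t_r = 1.7 s and a = 5.880 m/s².
So v² + 19.992 v − 235.20 = 0.
Positive root: v = −a·t_r + √((a·t_r)² + 2a·d) = −9.996 + √(99.920 + 235.20) = 8.3103 m/s.
8.3103 m/s × 3.6 = 29.917 km/h.

Maximum speed ≈ 29.9 km/h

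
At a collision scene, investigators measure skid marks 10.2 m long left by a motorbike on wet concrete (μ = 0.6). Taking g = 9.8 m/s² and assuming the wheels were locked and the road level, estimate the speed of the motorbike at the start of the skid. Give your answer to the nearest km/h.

Initial speed ≈ 39 km/h

Deceleration a = μg = 0.6 × 9.8 = 5.880 m/s².
v = √(2a·d) = √(2 × 5.880 × 10.2) = √119.952 = 10.9523 m/s.
= 10.9523 × 3.6 = 39.428 km/h.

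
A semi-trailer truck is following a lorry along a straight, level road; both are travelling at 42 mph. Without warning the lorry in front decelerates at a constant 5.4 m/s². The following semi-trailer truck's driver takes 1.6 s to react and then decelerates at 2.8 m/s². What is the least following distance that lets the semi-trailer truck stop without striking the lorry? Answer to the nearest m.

Minimum gap ≈ 60 m

42 mph × 0.44704 = 18.7757 m/s.
Leader travels v²/(2a_L) = 352.527 / 10.800 = 32.641 m before stopping.
Follower covers v·t_r = 18.7757 × 1.6 = 30.041 m while reacting, then v²/(2a_F) = 352.527 / 5.600 = 62.951 m while braking, for a total of 30.041 + 62.951 = 92.992 m.
Since a_F ≤ a_L and the follower starts braking later, the follower is never slower than the leader, so the closest approach is when both have stopped.
Minimum gap = 92.992 − 32.641 = 60.351 m.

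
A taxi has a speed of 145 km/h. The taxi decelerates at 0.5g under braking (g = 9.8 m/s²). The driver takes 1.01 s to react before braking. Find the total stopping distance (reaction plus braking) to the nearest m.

145 km/h ÷ 3.6 = 40.2778 m/s.
a = 0.5 × 9.8 = 4.900 m/s².
Reaction distance = v·t_r = 40.2778 × 1.01 = 40.681 m.
Braking distance = v²/(2a) = 40.2778² / (2 × 4.900) = 1622.301 / 9.800 = 165.541 m.
Total = 40.681 + 165.541 = 206.222 m.

Total stopping distance ≈ 206 m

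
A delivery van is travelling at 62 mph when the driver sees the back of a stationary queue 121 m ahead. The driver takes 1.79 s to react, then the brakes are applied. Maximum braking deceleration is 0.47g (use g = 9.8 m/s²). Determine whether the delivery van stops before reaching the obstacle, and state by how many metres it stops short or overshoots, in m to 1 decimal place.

62 mph × 0.44704 = 27.7165 m/s.
a = 0.47 × 9.8 = 4.606 m/s².
Reaction distance = 27.7165 × 1.79 = 49.613 m.
Braking distance = v²/(2a) = 768.204 / 9.212 = 83.392 m.
Total stopping distance = 49.613 + 83.392 = 133.005 m, vs 121 m available — it cannot stop in time and overshoots by 133.005 − 121 = 12.005 m.

No — it overshoots by 12.0 m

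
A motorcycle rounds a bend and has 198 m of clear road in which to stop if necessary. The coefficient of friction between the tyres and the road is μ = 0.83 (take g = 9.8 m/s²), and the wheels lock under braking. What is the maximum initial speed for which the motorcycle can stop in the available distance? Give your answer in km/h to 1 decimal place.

Maximum speed ≈ 204.3 km/h

a = μg = 0.83 × 9.8 = 8.134 m/s².
v²/(2a) = d ⇒ v = √(2 × 8.134 × 198) = √3221.06 = 56.7544 m/s.
56.7544 m/s × 3.6 = 204.316 km/h.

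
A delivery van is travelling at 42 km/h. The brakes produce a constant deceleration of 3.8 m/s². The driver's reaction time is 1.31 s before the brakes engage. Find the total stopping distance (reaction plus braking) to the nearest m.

Total stopping distance ≈ 33 m

42 km/h ÷ 3.6 = 11.6667 m/s.
Reaction distance = v·t_r = 11.6667 × 1.31 = 15.283 m.
Braking distance = v²/(2a) = 11.6667² / (2 × 3.800) = 136.112 / 7.600 = 17.909 m.
Total = 15.283 + 17.909 = 33.192 m.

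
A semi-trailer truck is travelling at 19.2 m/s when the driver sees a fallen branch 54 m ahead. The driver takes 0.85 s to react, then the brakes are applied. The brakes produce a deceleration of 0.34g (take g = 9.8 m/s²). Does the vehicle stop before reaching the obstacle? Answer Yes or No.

No

a = 0.34 × 9.8 = 3.332 m/s².
Reaction distance = 19.2000 × 0.85 = 16.320 m.
Braking distance = v²/(2a) = 368.640 / 6.664 = 55.318 m.
Total stopping distance = 16.320 + 55.318 = 71.638 m, vs 54 m available — it cannot stop in time and overshoots by 71.638 − 54 = 17.638 m.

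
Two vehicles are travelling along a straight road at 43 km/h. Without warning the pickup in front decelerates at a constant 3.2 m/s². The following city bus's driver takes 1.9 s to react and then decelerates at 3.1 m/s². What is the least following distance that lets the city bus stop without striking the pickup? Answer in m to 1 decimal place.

43 km/h ÷ 3.6 = 11.9444 m/s.
Leader travels v²/(2a_L) = 142.669 / 6.400 = 22.292 m before stopping.
Follower covers v·t_r = 11.9444 × 1.9 = 22.694 m while reacting, then v²/(2a_F) = 142.669 / 6.200 = 23.011 m while braking, for a total of 22.694 + 23.011 = 45.705 m.
Since a_F ≤ a_L and the follower starts braking later, the follower is never slower than the leader, so the closest approach is when both have stopped.
Minimum gap = 45.705 − 22.292 = 23.413 m.

Minimum gap ≈ 23.4 m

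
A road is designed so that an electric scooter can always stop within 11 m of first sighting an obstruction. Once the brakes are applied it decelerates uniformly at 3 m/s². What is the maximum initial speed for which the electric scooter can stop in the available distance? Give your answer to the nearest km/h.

v²/(2a) = d ⇒ v = √(2 × 3.000 × 11) = √66.00 = 8.1240 m/s.
8.1240 m/s × 3.6 = 29.246 km/h.

Maximum speed ≈ 29 km/h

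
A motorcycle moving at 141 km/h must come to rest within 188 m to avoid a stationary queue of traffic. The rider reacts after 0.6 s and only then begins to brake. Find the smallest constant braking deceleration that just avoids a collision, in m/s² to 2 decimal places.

Required deceleration ≈ 4.66 m/s²

141 km/h ÷ 3.6 = 39.1667 m/s.
Distance covered during reaction = 39.1667 × 0.6 = 23.500 m.
Distance available for braking: 188 − 23.500 = 164.500 m.
v² = 2a·d ⇒ a = v²/(2d) = 39.1667² / (2 × 164.500) = 1534.030 / 329.000 = 4.6627 m/s².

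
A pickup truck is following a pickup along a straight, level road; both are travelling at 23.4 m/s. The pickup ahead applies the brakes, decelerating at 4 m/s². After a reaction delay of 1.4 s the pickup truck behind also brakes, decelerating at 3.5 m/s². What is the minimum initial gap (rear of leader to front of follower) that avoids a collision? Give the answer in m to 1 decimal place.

Leader travels v²/(2a_L) = 547.560 / 8.000 = 68.445 m before stopping.
Follower covers v·t_r = 23.4000 × 1.4 = 32.760 m while reacting, then v²/(2a_F) = 547.560 / 7.000 = 78.223 m while braking, for a total of 32.760 + 78.223 = 110.983 m.
Since a_F ≤ a_L and the follower starts braking later, the follower is never slower than the leader, so the closest approach is when both have stopped.
Minimum gap = 110.983 − 68.445 = 42.538 m.

Minimum gap ≈ 42.5 m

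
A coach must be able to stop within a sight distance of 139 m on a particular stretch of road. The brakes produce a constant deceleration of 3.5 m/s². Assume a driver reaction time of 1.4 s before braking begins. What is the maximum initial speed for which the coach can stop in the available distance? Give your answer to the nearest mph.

Maximum speed ≈ 60 mph

Stopping distance: v·t_r + v²/(2a) = 139 with t_r = 1.4 s and a = 3.500 m/s².
So v² + 9.800 v − 973.00 = 0.
Positive root: v = −a·t_r + √((a·t_r)² + 2a·d) = −4.900 + √(24.010 + 973.00) = 26.6755 m/s.
26.6755 m/s ÷ 0.44704 = 59.671 mph.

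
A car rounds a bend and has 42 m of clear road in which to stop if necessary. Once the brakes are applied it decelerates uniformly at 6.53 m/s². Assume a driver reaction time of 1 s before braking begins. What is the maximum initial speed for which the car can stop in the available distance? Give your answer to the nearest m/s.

Maximum speed ≈ 18 m/s

Stopping distance: v·t_r + v²/(2a) = 42 with t_r = 1 s and a = 6.530 m/s².
So v² + 13.060 v − 548.52 = 0.
Positive root: v = −a·t_r + √((a·t_r)² + 2a·d) = −6.530 + √(42.641 + 548.52) = 17.7838 m/s.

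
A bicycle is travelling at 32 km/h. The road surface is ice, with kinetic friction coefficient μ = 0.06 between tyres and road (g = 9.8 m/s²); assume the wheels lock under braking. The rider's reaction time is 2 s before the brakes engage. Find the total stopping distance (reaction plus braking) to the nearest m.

Total stopping distance ≈ 85 m

32 km/h ÷ 3.6 = 8.8889 m/s.
a = μg = 0.06 × 9.8 = 0.588 m/s².
Reaction distance = v·t_r = 8.8889 × 2 = 17.778 m.
Braking distance = v²/(2a) = 8.8889² / (2 × 0.588) = 79.013 / 1.176 = 67.188 m.
Total = 17.778 + 67.188 = 84.966 m.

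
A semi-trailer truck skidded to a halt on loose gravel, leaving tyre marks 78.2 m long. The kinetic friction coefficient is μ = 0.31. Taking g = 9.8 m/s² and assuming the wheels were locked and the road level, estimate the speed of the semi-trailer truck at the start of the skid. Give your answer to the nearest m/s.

Initial speed ≈ 22 m/s

Deceleration a = μg = 0.31 × 9.8 = 3.038 m/s².
v = √(2a·d) = √(2 × 3.038 × 78.2) = √475.143 = 21.7978 m/s.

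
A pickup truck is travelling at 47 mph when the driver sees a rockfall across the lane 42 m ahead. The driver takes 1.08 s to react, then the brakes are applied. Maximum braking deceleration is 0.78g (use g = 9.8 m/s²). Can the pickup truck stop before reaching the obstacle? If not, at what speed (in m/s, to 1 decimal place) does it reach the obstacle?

No — it strikes the obstacle at 12.1 m/s

47 mph × 0.44704 = 21.0109 m/s.
a = 0.78 × 9.8 = 7.644 m/s².
Reaction distance = 21.0109 × 1.08 = 22.692 m.
Braking distance needed to stop: v²/(2a) = 441.458 / 15.288 = 28.876 m, so total needed = 22.692 + 28.876 = 51.568 m > 42 m — it cannot stop.
Distance remaining when braking begins: 42 − 22.692 = 19.308 m.
v² = v₀² − 2a·d = 441.458 − 2 × 7.644 × 19.308 = 146.277 m²/s².
v = √146.277 = 12.095 m/s.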